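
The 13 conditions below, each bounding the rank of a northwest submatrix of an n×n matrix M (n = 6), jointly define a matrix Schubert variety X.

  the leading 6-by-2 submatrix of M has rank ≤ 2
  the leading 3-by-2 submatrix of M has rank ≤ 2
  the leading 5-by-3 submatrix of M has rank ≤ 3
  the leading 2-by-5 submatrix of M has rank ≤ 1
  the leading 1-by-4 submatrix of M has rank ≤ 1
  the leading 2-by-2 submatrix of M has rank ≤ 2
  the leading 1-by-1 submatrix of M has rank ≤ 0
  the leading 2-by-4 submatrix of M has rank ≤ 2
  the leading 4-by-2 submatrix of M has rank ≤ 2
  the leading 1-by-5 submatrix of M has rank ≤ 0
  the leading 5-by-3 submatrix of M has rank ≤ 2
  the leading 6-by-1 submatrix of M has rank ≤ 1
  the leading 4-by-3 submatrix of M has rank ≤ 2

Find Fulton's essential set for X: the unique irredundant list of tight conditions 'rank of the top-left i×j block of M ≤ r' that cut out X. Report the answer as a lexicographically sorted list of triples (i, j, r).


Propagating the 13 rank bounds to every northwest block:

  0  0  0  0  0  1
  1  1  1  1  1  2
  1  2  2  2  2  3
  1  2  2  3  3  4
  1  2  2  3  4  5
  1  2  3  4  5  6

reading off 1-entries of Δ²R: w = (6, 1, 2, 4, 5, 3).

Rothe diagram D(w) (7 cells), 2 SE-corners (essential conditions):

[(1, 5, 0), (5, 3, 2)]


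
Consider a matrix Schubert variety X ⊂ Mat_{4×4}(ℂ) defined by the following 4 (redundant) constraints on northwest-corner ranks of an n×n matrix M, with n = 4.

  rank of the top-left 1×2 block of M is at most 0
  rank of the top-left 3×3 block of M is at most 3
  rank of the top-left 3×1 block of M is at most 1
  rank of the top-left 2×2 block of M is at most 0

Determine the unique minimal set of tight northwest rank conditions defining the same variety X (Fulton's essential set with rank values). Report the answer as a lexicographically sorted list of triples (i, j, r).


Computing R[i][j] = min implied NW-rank bound (n=4, 4 conditions):

  R[1]: 0 | 0 | 1 | 1
  R[2]: 0 | 0 | 1 | 2
  R[3]: 1 | 1 | 2 | 3
  R[4]: 1 | 2 | 3 | 4

giving w = (3, 4, 1, 2) via Δ²R.

ℓ(w)=4; the 1 essential cell (i,j,r):

[(2, 2, 0)]


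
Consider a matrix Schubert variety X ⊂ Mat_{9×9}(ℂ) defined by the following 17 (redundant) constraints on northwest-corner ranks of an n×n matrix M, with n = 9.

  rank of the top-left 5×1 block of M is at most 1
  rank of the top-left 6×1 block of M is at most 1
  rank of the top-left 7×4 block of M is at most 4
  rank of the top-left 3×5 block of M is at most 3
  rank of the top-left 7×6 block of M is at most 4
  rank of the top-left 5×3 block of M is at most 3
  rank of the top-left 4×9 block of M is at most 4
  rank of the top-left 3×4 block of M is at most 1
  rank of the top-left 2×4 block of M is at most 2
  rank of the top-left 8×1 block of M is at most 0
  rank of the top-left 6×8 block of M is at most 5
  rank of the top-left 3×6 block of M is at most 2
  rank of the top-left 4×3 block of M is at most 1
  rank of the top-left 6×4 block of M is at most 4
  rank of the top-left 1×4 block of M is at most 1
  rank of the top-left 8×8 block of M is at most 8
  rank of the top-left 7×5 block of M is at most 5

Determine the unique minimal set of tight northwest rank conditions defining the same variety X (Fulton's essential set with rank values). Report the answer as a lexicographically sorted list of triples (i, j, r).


Reconstructing r_w from the 17 given conditions:

  row 1: 0  1  1  1  1  1  1  1  1
  row 2: 0  1  1  1  2  2  2  2  2
  row 3: 0  1  1  1  2  2  3  3  3
  row 4: 0  1  1  2  3  3  4  4  4
  row 5: 0  1  2  3  4  4  5  5  5
  row 6: 0  1  2  3  4  4  5  5  6
  row 7: 0  1  2  3  4  4  5  6  7
  row 8: 0  1  2  3  4  5  6  7  8
  row 9: 1  2  3  4  5  6  7  8  9

reading off 1-entries of Δ²R: w = (2, 5, 7, 4, 3, 9, 8, 6, 1).

Rothe diagram D(w) (17 cells), 6 SE-corners (essential conditions):

[(3, 4, 1), (3, 6, 2), (4, 3, 1), (6, 8, 5), (7, 6, 4), (8, 1, 0)]


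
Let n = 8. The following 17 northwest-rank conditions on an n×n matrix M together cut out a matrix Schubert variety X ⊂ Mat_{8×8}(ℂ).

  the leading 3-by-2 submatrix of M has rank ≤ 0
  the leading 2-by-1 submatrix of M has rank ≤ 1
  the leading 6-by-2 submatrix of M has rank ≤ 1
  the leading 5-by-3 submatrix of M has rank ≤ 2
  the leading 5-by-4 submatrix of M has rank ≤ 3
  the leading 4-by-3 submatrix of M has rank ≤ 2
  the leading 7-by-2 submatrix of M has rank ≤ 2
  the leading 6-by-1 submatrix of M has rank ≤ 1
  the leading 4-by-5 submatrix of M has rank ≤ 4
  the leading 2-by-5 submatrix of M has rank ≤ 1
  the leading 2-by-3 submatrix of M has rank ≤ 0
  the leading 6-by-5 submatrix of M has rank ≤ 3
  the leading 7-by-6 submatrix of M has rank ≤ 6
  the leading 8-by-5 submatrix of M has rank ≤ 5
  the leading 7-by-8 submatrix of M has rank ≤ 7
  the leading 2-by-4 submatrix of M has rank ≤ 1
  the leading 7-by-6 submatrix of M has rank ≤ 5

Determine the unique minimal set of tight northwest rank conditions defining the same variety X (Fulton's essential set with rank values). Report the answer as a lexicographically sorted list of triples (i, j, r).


Propagating the 17 rank bounds to every northwest block:

  i=1: 0  0  0  1  1  1  1  1
  i=2: 0  0  0  1  1  2  2  2
  i=3: 0  0  1  2  2  3  3  3
  i=4: 1  1  2  3  3  4  4  4
  i=5: 1  1  2  3  3  4  5  5
  i=6: 1  1  2  3  3  4  5  6
  i=7: 1  2  3  4  4  5  6  7
  i=8: 1  2  3  4  5  6  7  8

giving w = (4, 6, 3, 1, 7, 8, 2, 5) via Δ²R.

D(w) has 13 cells with 5 SE-corners; essential set:

[(2, 3, 0), (2, 5, 1), (3, 2, 0), (6, 2, 1), (6, 5, 3)]


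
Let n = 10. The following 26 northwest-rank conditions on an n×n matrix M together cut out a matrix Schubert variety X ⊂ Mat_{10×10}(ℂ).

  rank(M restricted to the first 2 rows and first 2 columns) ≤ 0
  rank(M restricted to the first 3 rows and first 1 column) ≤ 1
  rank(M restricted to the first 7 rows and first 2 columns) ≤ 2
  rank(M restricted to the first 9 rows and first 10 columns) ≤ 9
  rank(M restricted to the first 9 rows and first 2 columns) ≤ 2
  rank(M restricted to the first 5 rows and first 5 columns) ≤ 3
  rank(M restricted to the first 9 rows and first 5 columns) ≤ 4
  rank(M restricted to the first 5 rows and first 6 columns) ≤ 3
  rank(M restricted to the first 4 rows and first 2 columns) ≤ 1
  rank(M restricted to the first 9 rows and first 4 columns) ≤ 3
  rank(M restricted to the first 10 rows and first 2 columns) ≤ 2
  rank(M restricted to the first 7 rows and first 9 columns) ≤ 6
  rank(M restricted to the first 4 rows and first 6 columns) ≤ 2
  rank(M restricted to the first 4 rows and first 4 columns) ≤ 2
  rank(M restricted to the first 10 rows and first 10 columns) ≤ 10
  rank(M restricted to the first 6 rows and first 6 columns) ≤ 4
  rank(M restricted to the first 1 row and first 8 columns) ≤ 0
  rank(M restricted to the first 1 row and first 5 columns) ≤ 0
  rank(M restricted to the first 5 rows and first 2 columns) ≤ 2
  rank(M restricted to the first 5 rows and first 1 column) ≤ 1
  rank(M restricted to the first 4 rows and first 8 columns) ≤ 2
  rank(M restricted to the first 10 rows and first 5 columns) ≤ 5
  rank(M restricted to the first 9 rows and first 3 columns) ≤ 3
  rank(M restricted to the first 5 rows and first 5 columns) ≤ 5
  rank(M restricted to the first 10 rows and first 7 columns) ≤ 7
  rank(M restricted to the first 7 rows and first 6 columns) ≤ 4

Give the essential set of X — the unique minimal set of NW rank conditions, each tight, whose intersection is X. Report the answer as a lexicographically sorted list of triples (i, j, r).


Recovering R(i,j) via the rank-extension bound from the 26 conditions:

  0 | 0 | 0 | 0 | 0 | 0 | 0 | 0 | 1 | 1
  0 | 0 | 1 | 1 | 1 | 1 | 1 | 1 | 2 | 2
  1 | 1 | 2 | 2 | 2 | 2 | 2 | 2 | 3 | 3
  1 | 1 | 2 | 2 | 2 | 2 | 2 | 2 | 3 | 4
  1 | 2 | 3 | 3 | 3 | 3 | 3 | 3 | 4 | 5
  1 | 2 | 3 | 3 | 4 | 4 | 4 | 4 | 5 | 6
  1 | 2 | 3 | 3 | 4 | 4 | 5 | 5 | 6 | 7
  1 | 2 | 3 | 3 | 4 | 5 | 6 | 6 | 7 | 8
  1 | 2 | 3 | 3 | 4 | 5 | 6 | 7 | 8 | 9
  1 | 2 | 3 | 4 | 5 | 6 | 7 | 8 | 9 | 10

hence w(1..10) = (9, 3, 1, 10, 2, 5, 7, 6, 8, 4).

Fulton essential set (6 of the 21 Rothe cells):

[(1, 8, 0), (2, 2, 0), (4, 2, 1), (4, 8, 2), (7, 6, 4), (9, 4, 3)]


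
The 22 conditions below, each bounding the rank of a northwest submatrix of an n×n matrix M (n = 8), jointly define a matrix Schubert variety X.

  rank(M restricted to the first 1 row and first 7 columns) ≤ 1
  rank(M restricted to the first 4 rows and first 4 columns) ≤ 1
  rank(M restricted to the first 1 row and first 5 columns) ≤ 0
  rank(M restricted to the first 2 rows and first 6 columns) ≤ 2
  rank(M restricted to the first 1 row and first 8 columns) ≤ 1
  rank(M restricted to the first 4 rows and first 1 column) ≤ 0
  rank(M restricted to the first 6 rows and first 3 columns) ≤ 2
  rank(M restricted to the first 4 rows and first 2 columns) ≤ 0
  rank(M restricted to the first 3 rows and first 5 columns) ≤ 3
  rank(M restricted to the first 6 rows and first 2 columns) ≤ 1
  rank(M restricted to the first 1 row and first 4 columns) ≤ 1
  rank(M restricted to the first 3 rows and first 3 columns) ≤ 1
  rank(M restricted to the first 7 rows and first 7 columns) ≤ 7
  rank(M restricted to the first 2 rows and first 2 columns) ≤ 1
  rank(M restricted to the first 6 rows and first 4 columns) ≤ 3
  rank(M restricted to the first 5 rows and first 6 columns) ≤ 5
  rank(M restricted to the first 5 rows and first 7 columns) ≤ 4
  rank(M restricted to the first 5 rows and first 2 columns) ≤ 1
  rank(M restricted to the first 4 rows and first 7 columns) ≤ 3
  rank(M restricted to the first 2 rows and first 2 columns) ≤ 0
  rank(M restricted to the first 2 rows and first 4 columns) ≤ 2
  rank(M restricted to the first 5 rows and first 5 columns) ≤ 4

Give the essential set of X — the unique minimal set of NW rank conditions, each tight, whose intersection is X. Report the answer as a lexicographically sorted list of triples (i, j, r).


Recovering R(i,j) via the rank-extension bound from the 22 conditions:

  0, 0, 0, 0, 0, 1, 1, 1
  0, 0, 1, 1, 1, 2, 2, 2
  0, 0, 1, 1, 2, 3, 3, 3
  0, 0, 1, 1, 2, 3, 3, 4
  1, 1, 2, 2, 3, 4, 4, 5
  1, 1, 2, 3, 4, 5, 5, 6
  1, 2, 3, 4, 5, 6, 6, 7
  1, 2, 3, 4, 5, 6, 7, 8

so w = (6, 3, 5, 8, 1, 4, 2, 7).

ℓ(w)=15; the 5 essential cells (i,j,r):

[(1, 5, 0), (4, 2, 0), (4, 4, 1), (4, 7, 3), (6, 2, 1)]


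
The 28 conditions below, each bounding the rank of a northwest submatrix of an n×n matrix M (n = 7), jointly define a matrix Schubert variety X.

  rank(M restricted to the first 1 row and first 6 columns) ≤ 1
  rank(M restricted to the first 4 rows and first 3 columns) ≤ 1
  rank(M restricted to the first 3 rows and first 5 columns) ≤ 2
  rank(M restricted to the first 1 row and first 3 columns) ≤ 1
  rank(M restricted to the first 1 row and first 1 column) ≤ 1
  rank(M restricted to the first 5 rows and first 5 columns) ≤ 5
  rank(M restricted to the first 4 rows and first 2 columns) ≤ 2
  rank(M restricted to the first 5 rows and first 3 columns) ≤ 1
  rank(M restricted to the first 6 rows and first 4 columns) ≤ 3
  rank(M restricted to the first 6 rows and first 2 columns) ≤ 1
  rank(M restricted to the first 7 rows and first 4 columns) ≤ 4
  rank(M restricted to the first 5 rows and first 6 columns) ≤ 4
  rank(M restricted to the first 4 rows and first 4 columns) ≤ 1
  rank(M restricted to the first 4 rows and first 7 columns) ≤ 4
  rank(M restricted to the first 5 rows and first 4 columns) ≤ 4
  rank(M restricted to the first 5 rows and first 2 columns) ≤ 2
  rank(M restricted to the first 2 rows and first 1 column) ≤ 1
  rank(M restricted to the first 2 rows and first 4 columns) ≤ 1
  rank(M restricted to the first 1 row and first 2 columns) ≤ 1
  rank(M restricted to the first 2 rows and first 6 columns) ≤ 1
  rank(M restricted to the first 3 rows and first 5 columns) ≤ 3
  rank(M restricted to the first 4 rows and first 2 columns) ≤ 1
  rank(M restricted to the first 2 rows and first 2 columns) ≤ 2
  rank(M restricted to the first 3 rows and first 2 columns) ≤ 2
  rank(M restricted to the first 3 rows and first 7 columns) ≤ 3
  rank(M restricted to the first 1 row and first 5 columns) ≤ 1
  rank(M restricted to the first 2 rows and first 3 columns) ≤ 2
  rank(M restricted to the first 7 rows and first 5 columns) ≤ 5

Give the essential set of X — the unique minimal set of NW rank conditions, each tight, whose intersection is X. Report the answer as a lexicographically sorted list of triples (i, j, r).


Rank table r_w(7×7) implied by the 28 constraints:

  1 | 1 | 1 | 1 | 1 | 1 | 1
  1 | 1 | 1 | 1 | 1 | 1 | 2
  1 | 1 | 1 | 1 | 2 | 2 | 3
  1 | 1 | 1 | 1 | 2 | 3 | 4
  1 | 1 | 1 | 2 | 3 | 4 | 5
  1 | 1 | 2 | 3 | 4 | 5 | 6
  1 | 2 | 3 | 4 | 5 | 6 | 7

the unique w with this rank table is (1, 7, 5, 6, 4, 3, 2).

D(w) has 14 cells with 4 SE-corners; essential set:

[(2, 6, 1), (4, 4, 1), (5, 3, 1), (6, 2, 1)]


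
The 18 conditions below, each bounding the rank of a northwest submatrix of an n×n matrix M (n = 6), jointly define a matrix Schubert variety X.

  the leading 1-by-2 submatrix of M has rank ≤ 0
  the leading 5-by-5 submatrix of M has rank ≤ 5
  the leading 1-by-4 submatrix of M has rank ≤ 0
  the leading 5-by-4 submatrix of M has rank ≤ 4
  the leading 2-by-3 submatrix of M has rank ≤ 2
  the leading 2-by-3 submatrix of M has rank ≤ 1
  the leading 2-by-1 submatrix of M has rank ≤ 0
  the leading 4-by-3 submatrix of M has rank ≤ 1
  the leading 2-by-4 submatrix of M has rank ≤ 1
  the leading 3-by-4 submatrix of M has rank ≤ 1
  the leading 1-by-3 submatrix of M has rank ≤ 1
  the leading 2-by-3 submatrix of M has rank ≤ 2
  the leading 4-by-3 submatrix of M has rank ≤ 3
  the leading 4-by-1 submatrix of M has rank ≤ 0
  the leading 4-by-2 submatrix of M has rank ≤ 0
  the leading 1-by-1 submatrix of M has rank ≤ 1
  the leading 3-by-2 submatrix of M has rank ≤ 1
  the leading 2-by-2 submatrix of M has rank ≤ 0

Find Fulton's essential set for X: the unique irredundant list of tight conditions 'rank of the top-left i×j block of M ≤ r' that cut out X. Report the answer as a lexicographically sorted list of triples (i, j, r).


Propagating the 18 rank bounds to every northwest block:

  i=1: 0, 0, 0, 0, 1, 1
  i=2: 0, 0, 1, 1, 2, 2
  i=3: 0, 0, 1, 1, 2, 3
  i=4: 0, 0, 1, 2, 3, 4
  i=5: 1, 1, 2, 3, 4, 5
  i=6: 1, 2, 3, 4, 5, 6

giving w = (5, 3, 6, 4, 1, 2) via Δ²R.

Fulton essential set (3 of the 11 Rothe cells):

[(1, 4, 0), (3, 4, 1), (4, 2, 0)]


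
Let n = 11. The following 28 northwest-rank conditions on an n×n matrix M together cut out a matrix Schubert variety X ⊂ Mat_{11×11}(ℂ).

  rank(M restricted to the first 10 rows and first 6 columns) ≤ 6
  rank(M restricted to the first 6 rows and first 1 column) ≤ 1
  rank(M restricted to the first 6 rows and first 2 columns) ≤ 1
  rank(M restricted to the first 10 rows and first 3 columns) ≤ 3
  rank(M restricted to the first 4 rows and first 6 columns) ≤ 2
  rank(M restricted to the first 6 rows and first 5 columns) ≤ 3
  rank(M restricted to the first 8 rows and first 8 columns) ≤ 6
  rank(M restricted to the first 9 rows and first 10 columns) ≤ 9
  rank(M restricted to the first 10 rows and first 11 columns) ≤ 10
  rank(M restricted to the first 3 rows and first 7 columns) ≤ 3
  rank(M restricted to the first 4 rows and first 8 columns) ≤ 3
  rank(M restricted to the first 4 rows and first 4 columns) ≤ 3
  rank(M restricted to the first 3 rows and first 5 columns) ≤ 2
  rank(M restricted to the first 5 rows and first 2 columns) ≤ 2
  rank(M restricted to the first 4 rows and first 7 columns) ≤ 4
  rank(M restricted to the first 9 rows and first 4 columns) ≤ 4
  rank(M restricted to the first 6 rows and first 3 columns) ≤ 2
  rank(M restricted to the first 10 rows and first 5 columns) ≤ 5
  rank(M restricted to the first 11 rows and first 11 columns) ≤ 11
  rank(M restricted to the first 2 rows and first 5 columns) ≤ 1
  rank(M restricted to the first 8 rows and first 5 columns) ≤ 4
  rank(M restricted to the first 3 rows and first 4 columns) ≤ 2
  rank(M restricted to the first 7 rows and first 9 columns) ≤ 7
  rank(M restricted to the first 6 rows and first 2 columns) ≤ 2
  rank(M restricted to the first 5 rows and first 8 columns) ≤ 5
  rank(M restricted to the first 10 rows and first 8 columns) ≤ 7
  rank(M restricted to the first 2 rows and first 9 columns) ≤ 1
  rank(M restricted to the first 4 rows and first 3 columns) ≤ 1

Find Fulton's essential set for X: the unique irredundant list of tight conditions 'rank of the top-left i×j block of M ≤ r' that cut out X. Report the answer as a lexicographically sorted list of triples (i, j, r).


The tightest implied rank at each (i,j), from the 28 conditions:

  row 1: 1 | 1 | 1 | 1 | 1 | 1 | 1 | 1 | 1 | 1 | 1
  row 2: 1 | 1 | 1 | 1 | 1 | 1 | 1 | 1 | 1 | 2 | 2
  row 3: 1 | 1 | 1 | 2 | 2 | 2 | 2 | 2 | 2 | 3 | 3
  row 4: 1 | 1 | 1 | 2 | 2 | 2 | 3 | 3 | 3 | 4 | 4
  row 5: 1 | 1 | 2 | 3 | 3 | 3 | 4 | 4 | 4 | 5 | 5
  row 6: 1 | 1 | 2 | 3 | 3 | 4 | 5 | 5 | 5 | 6 | 6
  row 7: 1 | 2 | 3 | 4 | 4 | 5 | 6 | 6 | 6 | 7 | 7
  row 8: 1 | 2 | 3 | 4 | 4 | 5 | 6 | 6 | 7 | 8 | 8
  row 9: 1 | 2 | 3 | 4 | 5 | 6 | 7 | 7 | 8 | 9 | 9
  row 10: 1 | 2 | 3 | 4 | 5 | 6 | 7 | 7 | 8 | 9 | 10
  row 11: 1 | 2 | 3 | 4 | 5 | 6 | 7 | 8 | 9 | 10 | 11

hence w(1..11) = (1, 10, 4, 7, 3, 6, 2, 9, 5, 11, 8).

D(w) has 20 cells with 8 SE-corners; essential set:

[(2, 9, 1), (4, 3, 1), (4, 6, 2), (6, 2, 1), (6, 5, 3), (8, 5, 4), (8, 8, 6), (10, 8, 7)]


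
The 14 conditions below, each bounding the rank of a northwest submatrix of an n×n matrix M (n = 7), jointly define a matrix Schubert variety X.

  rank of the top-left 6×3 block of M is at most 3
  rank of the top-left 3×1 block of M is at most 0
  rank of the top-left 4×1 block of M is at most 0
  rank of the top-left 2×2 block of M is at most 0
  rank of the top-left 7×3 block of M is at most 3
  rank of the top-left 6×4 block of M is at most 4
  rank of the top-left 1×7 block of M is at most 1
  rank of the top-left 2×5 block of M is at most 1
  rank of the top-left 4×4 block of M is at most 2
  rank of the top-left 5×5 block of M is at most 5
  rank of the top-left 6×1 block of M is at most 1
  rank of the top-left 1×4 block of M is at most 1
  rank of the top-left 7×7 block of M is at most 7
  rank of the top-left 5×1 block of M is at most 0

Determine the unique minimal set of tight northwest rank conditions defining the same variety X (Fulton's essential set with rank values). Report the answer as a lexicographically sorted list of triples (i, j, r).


Rank table r_w(7×7) implied by the 14 constraints:

  0 0 1 1 1 1 1
  0 0 1 1 1 2 2
  0 1 2 2 2 3 3
  0 1 2 2 3 4 4
  0 1 2 3 4 5 5
  1 2 3 4 5 6 6
  1 2 3 4 5 6 7

hence w(1..7) = (3, 6, 2, 5, 4, 1, 7).

|D(w)|=10, |Ess(w)|=4:

[(2, 2, 0), (2, 5, 1), (4, 4, 2), (5, 1, 0)]


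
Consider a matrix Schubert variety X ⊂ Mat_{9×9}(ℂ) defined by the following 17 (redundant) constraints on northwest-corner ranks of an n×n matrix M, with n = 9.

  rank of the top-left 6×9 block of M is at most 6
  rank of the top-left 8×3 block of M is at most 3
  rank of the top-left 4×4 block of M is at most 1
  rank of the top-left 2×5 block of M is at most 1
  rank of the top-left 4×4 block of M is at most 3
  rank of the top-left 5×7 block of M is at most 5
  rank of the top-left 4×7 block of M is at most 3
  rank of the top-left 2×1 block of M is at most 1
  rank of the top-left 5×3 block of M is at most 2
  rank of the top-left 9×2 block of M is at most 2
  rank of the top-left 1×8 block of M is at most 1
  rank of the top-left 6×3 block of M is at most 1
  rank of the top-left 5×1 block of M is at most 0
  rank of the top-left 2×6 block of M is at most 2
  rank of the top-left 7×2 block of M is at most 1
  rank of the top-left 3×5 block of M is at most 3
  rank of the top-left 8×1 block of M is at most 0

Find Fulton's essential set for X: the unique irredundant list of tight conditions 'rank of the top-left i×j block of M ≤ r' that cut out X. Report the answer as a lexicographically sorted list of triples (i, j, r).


Computing R[i][j] = min implied NW-rank bound (n=9, 17 conditions):

  i=1: 0 1 1 1 1 1 1 1 1
  i=2: 0 1 1 1 1 2 2 2 2
  i=3: 0 1 1 1 2 3 3 3 3
  i=4: 0 1 1 1 2 3 3 4 4
  i=5: 0 1 1 2 3 4 4 5 5
  i=6: 0 1 1 2 3 4 5 6 6
  i=7: 0 1 2 3 4 5 6 7 7
  i=8: 0 1 2 3 4 5 6 7 8
  i=9: 1 2 3 4 5 6 7 8 9

second differences of R give the permutation w = (2, 6, 5, 8, 4, 7, 3, 9, 1).

Fulton essential set (5 of the 18 Rothe cells):

[(2, 5, 1), (4, 4, 1), (4, 7, 3), (6, 3, 1), (8, 1, 0)]


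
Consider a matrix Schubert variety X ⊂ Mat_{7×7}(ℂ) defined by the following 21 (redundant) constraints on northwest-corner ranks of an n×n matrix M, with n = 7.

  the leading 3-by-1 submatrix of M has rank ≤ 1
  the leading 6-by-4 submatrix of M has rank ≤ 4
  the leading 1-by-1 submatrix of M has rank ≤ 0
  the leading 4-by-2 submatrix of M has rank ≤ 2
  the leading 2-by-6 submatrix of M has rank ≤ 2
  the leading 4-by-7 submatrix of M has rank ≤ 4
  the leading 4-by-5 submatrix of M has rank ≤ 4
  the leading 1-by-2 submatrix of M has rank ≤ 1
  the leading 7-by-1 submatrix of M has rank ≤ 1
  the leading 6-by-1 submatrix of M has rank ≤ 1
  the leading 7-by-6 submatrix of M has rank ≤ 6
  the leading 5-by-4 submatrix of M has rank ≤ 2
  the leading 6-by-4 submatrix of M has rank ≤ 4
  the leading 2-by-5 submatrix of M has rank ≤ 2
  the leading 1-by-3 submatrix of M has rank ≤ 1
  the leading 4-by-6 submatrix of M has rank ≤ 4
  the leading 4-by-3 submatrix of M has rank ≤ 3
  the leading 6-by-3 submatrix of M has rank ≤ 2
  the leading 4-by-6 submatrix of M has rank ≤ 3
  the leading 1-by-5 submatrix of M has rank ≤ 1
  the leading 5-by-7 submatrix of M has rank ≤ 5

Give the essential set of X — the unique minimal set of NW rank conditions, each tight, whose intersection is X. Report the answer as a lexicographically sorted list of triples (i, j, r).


Computing R[i][j] = min implied NW-rank bound (n=7, 21 conditions):

  row 1: 0, 1, 1, 1, 1, 1, 1
  row 2: 1, 2, 2, 2, 2, 2, 2
  row 3: 1, 2, 2, 2, 3, 3, 3
  row 4: 1, 2, 2, 2, 3, 3, 4
  row 5: 1, 2, 2, 2, 3, 4, 5
  row 6: 1, 2, 2, 3, 4, 5, 6
  row 7: 1, 2, 3, 4, 5, 6, 7

so w = (2, 1, 5, 7, 6, 4, 3).

4 SE-corners of the 9-cell Rothe diagram give Ess(w):

[(1, 1, 0), (4, 6, 3), (5, 4, 2), (6, 3, 2)]


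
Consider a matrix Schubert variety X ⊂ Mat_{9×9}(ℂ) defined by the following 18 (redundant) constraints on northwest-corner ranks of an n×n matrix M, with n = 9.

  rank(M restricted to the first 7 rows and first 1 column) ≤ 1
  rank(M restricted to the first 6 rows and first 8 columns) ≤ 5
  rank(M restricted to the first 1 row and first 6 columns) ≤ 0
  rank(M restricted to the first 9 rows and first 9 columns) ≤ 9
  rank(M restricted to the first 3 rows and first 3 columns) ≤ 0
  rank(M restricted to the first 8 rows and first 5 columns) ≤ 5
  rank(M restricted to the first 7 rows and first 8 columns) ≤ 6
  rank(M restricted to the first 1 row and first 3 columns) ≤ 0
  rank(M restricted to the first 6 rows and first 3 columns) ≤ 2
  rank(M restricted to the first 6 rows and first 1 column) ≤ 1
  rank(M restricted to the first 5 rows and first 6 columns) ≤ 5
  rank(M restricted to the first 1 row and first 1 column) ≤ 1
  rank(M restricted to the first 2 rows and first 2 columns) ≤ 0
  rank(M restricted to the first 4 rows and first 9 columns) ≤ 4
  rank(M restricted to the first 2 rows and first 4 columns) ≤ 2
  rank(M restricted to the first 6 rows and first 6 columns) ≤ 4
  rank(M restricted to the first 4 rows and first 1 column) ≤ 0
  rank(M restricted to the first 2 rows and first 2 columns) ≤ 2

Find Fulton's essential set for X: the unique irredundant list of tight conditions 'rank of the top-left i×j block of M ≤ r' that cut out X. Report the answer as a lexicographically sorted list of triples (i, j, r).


Computing R[i][j] = min implied NW-rank bound (n=9, 18 conditions):

  0  0  0  0  0  0  1  1  1
  0  0  0  1  1  1  2  2  2
  0  0  0  1  2  2  3  3  3
  0  1  1  2  3  3  4  4  4
  1  2  2  3  4  4  5  5  5
  1  2  2  3  4  4  5  5  6
  1  2  3  4  5  5  6  6  7
  1  2  3  4  5  6  7  7  8
  1  2  3  4  5  6  7  8  9

so w = (7, 4, 5, 2, 1, 9, 3, 6, 8).

Fulton essential set (6 of the 16 Rothe cells):

[(1, 6, 0), (3, 3, 0), (4, 1, 0), (6, 3, 2), (6, 6, 4), (6, 8, 5)]


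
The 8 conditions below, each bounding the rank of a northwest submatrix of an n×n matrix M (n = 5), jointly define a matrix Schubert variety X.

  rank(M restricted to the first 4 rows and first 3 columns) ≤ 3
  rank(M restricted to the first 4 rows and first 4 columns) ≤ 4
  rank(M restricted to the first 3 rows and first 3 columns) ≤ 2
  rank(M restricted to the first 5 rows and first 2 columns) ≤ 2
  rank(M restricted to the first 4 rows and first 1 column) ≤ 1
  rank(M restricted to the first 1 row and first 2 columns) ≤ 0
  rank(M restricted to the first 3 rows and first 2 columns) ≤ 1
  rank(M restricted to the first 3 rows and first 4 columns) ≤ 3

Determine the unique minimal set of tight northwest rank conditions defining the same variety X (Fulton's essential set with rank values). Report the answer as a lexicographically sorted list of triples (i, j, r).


Recovering R(i,j) via the rank-extension bound from the 8 conditions:

  row 1: 0, 0, 1, 1, 1
  row 2: 1, 1, 2, 2, 2
  row 3: 1, 1, 2, 3, 3
  row 4: 1, 2, 3, 4, 4
  row 5: 1, 2, 3, 4, 5

hence w(1..5) = (3, 1, 4, 2, 5).

ℓ(w)=3; the 2 essential cells (i,j,r):

[(1, 2, 0), (3, 2, 1)]


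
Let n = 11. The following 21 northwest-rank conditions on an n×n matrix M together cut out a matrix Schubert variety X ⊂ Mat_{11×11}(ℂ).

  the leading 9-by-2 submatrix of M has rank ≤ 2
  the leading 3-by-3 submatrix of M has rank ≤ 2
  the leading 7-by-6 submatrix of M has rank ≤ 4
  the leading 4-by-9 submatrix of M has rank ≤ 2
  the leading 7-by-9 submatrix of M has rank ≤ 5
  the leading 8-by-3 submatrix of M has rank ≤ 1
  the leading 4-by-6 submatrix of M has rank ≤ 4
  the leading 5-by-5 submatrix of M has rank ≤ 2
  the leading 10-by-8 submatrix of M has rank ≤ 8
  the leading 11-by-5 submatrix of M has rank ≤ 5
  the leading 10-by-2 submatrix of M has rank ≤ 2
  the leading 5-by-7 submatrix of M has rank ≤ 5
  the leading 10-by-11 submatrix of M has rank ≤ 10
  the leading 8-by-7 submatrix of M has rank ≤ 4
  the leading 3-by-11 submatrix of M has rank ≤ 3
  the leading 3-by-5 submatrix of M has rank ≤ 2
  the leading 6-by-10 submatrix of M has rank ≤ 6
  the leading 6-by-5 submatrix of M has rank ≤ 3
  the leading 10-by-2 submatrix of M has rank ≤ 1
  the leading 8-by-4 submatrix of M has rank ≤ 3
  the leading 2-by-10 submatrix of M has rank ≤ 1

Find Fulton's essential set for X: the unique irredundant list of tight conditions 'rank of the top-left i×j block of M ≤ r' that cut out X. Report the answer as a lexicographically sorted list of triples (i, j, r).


Recovering R(i,j) via the rank-extension bound from the 21 conditions:

  i=1: 1  1  1  1  1  1  1  1  1  1  1
  i=2: 1  1  1  1  1  1  1  1  1  1  2
  i=3: 1  1  1  2  2  2  2  2  2  2  3
  i=4: 1  1  1  2  2  2  2  2  2  3  4
  i=5: 1  1  1  2  2  3  3  3  3  4  5
  i=6: 1  1  1  2  3  4  4  4  4  5  6
  i=7: 1  1  1  2  3  4  4  5  5  6  7
  i=8: 1  1  1  2  3  4  4  5  6  7  8
  i=9: 1  1  2  3  4  5  5  6  7  8  9
  i=10: 1  1  2  3  4  5  6  7  8  9  10
  i=11: 1  2  3  4  5  6  7  8  9  10  11

so w = (1, 11, 4, 10, 6, 5, 8, 9, 3, 7, 2).

ℓ(w)=31; the 6 essential cells (i,j,r):

[(2, 10, 1), (4, 9, 2), (5, 5, 2), (8, 3, 1), (8, 7, 4), (10, 2, 1)]


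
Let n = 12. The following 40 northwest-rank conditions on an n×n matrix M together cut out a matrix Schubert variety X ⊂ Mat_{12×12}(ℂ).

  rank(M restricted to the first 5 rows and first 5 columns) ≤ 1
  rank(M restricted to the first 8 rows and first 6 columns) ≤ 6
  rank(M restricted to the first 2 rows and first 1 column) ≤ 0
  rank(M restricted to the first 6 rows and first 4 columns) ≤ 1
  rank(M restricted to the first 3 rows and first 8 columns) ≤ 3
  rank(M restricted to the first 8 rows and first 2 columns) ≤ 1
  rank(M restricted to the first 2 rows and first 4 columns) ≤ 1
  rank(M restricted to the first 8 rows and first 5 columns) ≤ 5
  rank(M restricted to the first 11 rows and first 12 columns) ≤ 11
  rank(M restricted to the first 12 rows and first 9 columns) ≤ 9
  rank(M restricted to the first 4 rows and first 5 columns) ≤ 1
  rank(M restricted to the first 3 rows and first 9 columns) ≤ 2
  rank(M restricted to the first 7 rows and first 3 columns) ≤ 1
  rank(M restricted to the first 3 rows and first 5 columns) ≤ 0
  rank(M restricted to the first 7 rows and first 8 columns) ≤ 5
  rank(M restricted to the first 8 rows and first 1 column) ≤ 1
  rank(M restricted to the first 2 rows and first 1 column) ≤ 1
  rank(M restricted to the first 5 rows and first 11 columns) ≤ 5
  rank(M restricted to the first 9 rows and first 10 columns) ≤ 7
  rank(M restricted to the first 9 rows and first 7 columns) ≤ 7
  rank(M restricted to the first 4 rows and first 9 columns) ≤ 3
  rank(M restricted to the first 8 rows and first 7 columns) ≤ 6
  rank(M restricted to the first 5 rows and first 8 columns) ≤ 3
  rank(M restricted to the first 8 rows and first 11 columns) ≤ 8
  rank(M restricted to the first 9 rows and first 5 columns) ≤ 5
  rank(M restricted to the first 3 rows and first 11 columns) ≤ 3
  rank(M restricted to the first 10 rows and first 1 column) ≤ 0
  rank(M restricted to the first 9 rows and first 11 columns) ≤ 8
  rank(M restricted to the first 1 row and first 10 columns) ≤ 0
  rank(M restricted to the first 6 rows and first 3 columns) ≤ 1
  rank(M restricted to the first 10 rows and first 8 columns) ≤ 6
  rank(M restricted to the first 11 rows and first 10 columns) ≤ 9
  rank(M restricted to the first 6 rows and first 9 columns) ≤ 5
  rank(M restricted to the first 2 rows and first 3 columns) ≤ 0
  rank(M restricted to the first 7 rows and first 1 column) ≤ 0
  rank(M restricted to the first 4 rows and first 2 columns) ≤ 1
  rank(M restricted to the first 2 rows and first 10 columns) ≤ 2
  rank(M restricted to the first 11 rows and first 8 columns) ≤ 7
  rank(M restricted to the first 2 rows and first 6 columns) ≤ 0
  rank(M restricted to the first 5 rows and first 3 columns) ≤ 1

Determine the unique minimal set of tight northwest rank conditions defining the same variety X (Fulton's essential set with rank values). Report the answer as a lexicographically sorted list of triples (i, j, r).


The tightest implied rank at each (i,j), from the 40 conditions:

  R[1]: 0 0 0 0 0 0 0 0 0 0 1 1
  R[2]: 0 0 0 0 0 0 1 1 1 1 2 2
  R[3]: 0 0 0 0 0 1 2 2 2 2 3 3
  R[4]: 0 1 1 1 1 2 3 3 3 3 4 4
  R[5]: 0 1 1 1 1 2 3 3 4 4 5 5
  R[6]: 0 1 1 1 2 3 4 4 5 5 6 6
  R[7]: 0 1 1 2 3 4 5 5 6 6 7 7
  R[8]: 0 1 2 3 4 5 6 6 7 7 8 8
  R[9]: 0 1 2 3 4 5 6 6 7 7 8 9
  R[10]: 0 1 2 3 4 5 6 6 7 8 9 10
  R[11]: 1 2 3 4 5 6 7 7 8 9 10 11
  R[12]: 1 2 3 4 5 6 7 8 9 10 11 12

reading off 1-entries of Δ²R: w = (11, 7, 6, 2, 9, 5, 4, 3, 12, 10, 1, 8).

ℓ(w)=38; the 10 essential cells (i,j,r):

[(1, 10, 0), (2, 6, 0), (3, 5, 0), (5, 5, 1), (5, 8, 3), (6, 4, 1), (7, 3, 1), (9, 10, 7), (10, 1, 0), (10, 8, 6)]


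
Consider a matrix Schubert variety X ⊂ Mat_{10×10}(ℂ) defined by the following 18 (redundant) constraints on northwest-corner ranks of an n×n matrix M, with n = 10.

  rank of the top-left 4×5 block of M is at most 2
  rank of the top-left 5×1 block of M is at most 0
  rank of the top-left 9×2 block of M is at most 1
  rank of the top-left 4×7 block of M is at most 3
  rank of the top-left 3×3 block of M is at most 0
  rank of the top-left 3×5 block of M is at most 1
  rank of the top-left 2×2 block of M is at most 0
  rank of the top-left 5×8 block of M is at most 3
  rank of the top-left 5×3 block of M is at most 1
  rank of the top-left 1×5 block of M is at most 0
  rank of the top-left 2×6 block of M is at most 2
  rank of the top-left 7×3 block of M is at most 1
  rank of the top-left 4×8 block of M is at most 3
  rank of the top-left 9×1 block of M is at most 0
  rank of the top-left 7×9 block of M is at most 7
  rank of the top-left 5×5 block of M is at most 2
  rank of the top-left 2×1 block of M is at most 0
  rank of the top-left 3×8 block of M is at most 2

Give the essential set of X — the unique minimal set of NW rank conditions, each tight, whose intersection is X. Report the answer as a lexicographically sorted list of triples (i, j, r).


Computing R[i][j] = min implied NW-rank bound (n=10, 18 conditions):

  R[1]: 0, 0, 0, 0, 0, 1, 1, 1, 1, 1
  R[2]: 0, 0, 0, 1, 1, 2, 2, 2, 2, 2
  R[3]: 0, 0, 0, 1, 1, 2, 2, 2, 3, 3
  R[4]: 0, 1, 1, 2, 2, 3, 3, 3, 4, 4
  R[5]: 0, 1, 1, 2, 2, 3, 3, 3, 4, 5
  R[6]: 0, 1, 1, 2, 3, 4, 4, 4, 5, 6
  R[7]: 0, 1, 1, 2, 3, 4, 5, 5, 6, 7
  R[8]: 0, 1, 2, 3, 4, 5, 6, 6, 7, 8
  R[9]: 0, 1, 2, 3, 4, 5, 6, 7, 8, 9
  R[10]: 1, 2, 3, 4, 5, 6, 7, 8, 9, 10

so w = (6, 4, 9, 2, 10, 5, 7, 3, 8, 1).

ℓ(w)=26; the 8 essential cells (i,j,r):

[(1, 5, 0), (3, 3, 0), (3, 5, 1), (3, 8, 2), (5, 5, 2), (5, 8, 3), (7, 3, 1), (9, 1, 0)]


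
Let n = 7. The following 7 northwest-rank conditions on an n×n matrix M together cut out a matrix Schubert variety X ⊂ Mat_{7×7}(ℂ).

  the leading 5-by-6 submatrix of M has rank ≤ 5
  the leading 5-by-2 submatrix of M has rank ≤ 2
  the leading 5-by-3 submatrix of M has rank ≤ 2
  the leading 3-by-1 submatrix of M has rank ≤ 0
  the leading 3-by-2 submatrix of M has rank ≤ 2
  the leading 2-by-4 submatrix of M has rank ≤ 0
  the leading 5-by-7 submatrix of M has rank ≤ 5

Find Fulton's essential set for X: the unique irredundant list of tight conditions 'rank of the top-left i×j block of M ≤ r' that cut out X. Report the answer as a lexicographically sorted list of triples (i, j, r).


Recovering R(i,j) via the rank-extension bound from the 7 conditions:

  row 1: 0 | 0 | 0 | 0 | 1 | 1 | 1
  row 2: 0 | 0 | 0 | 0 | 1 | 2 | 2
  row 3: 0 | 1 | 1 | 1 | 2 | 3 | 3
  row 4: 1 | 2 | 2 | 2 | 3 | 4 | 4
  row 5: 1 | 2 | 2 | 3 | 4 | 5 | 5
  row 6: 1 | 2 | 3 | 4 | 5 | 6 | 6
  row 7: 1 | 2 | 3 | 4 | 5 | 6 | 7

so w = (5, 6, 2, 1, 4, 3, 7).

Rothe diagram D(w) (10 cells), 3 SE-corners (essential conditions):

[(2, 4, 0), (3, 1, 0), (5, 3, 2)]


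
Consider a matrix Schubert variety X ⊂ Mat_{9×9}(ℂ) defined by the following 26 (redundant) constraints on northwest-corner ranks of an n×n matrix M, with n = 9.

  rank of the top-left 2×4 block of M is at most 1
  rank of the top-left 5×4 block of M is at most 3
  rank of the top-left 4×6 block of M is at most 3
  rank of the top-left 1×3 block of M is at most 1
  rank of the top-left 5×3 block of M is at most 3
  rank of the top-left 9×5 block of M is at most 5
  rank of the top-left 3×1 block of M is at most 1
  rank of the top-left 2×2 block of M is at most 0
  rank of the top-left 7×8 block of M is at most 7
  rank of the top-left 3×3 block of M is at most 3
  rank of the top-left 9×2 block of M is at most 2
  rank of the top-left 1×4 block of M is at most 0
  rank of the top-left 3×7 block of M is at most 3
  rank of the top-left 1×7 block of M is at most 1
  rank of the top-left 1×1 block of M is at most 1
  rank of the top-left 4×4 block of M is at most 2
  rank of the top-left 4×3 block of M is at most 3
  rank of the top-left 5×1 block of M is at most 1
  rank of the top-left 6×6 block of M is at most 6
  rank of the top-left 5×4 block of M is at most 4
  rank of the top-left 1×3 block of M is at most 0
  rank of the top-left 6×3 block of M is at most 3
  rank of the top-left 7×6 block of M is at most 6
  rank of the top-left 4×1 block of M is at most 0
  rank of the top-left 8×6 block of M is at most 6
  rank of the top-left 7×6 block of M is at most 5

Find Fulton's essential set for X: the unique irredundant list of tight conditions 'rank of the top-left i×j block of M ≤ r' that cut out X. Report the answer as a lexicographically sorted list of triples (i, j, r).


Rank table r_w(9×9) implied by the 26 constraints:

  i=1: 0, 0, 0, 0, 1, 1, 1, 1, 1
  i=2: 0, 0, 1, 1, 2, 2, 2, 2, 2
  i=3: 0, 1, 2, 2, 3, 3, 3, 3, 3
  i=4: 0, 1, 2, 2, 3, 3, 4, 4, 4
  i=5: 1, 2, 3, 3, 4, 4, 5, 5, 5
  i=6: 1, 2, 3, 4, 5, 5, 6, 6, 6
  i=7: 1, 2, 3, 4, 5, 5, 6, 7, 7
  i=8: 1, 2, 3, 4, 5, 6, 7, 8, 8
  i=9: 1, 2, 3, 4, 5, 6, 7, 8, 9

so w = (5, 3, 2, 7, 1, 4, 8, 6, 9).

6 SE-corners of the 11-cell Rothe diagram give Ess(w):

[(1, 4, 0), (2, 2, 0), (4, 1, 0), (4, 4, 2), (4, 6, 3), (7, 6, 5)]


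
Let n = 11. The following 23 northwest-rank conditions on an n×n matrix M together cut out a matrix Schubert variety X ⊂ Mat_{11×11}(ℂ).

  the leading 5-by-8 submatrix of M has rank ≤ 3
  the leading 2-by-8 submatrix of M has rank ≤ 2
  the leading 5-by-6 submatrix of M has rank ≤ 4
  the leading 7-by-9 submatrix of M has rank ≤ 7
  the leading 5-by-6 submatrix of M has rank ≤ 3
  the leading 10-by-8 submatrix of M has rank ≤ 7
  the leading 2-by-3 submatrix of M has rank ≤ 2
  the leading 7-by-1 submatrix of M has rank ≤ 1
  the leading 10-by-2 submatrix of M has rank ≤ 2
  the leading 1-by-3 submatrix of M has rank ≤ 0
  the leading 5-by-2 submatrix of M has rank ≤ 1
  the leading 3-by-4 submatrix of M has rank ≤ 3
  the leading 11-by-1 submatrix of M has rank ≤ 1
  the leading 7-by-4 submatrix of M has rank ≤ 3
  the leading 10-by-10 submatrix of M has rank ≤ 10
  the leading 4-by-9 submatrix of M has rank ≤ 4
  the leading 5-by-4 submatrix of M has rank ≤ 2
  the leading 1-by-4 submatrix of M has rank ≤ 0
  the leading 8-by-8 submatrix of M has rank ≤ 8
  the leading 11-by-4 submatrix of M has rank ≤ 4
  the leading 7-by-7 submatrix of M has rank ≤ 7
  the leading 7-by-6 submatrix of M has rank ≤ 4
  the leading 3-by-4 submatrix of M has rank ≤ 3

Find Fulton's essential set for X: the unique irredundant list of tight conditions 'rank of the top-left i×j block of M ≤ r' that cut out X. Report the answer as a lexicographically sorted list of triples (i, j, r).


Reconstructing r_w from the 23 given conditions:

  R[1]: 0 | 0 | 0 | 0 | 1 | 1 | 1 | 1 | 1 | 1 | 1
  R[2]: 1 | 1 | 1 | 1 | 2 | 2 | 2 | 2 | 2 | 2 | 2
  R[3]: 1 | 1 | 2 | 2 | 3 | 3 | 3 | 3 | 3 | 3 | 3
  R[4]: 1 | 1 | 2 | 2 | 3 | 3 | 3 | 3 | 4 | 4 | 4
  R[5]: 1 | 1 | 2 | 2 | 3 | 3 | 3 | 3 | 4 | 5 | 5
  R[6]: 1 | 2 | 3 | 3 | 4 | 4 | 4 | 4 | 5 | 6 | 6
  R[7]: 1 | 2 | 3 | 3 | 4 | 4 | 5 | 5 | 6 | 7 | 7
  R[8]: 1 | 2 | 3 | 4 | 5 | 5 | 6 | 6 | 7 | 8 | 8
  R[9]: 1 | 2 | 3 | 4 | 5 | 6 | 7 | 7 | 8 | 9 | 9
  R[10]: 1 | 2 | 3 | 4 | 5 | 6 | 7 | 7 | 8 | 9 | 10
  R[11]: 1 | 2 | 3 | 4 | 5 | 6 | 7 | 8 | 9 | 10 | 11

so w = (5, 1, 3, 9, 10, 2, 7, 4, 6, 11, 8).

ℓ(w)=18; the 7 essential cells (i,j,r):

[(1, 4, 0), (5, 2, 1), (5, 4, 2), (5, 8, 3), (7, 4, 3), (7, 6, 4), (10, 8, 7)]


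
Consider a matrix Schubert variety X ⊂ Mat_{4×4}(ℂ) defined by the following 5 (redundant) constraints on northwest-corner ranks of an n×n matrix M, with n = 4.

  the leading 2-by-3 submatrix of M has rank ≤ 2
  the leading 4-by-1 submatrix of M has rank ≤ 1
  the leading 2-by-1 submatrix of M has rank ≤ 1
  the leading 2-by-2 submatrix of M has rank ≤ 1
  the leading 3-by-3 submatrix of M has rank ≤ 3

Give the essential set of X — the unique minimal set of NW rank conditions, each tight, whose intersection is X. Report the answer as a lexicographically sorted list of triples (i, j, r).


Rank table r_w(4×4) implied by the 5 constraints:

  1  1  1  1
  1  1  2  2
  1  2  3  3
  1  2  3  4

second differences of R give the permutation w = (1, 3, 2, 4).

|D(w)|=1, |Ess(w)|=1:

[(2, 2, 1)]


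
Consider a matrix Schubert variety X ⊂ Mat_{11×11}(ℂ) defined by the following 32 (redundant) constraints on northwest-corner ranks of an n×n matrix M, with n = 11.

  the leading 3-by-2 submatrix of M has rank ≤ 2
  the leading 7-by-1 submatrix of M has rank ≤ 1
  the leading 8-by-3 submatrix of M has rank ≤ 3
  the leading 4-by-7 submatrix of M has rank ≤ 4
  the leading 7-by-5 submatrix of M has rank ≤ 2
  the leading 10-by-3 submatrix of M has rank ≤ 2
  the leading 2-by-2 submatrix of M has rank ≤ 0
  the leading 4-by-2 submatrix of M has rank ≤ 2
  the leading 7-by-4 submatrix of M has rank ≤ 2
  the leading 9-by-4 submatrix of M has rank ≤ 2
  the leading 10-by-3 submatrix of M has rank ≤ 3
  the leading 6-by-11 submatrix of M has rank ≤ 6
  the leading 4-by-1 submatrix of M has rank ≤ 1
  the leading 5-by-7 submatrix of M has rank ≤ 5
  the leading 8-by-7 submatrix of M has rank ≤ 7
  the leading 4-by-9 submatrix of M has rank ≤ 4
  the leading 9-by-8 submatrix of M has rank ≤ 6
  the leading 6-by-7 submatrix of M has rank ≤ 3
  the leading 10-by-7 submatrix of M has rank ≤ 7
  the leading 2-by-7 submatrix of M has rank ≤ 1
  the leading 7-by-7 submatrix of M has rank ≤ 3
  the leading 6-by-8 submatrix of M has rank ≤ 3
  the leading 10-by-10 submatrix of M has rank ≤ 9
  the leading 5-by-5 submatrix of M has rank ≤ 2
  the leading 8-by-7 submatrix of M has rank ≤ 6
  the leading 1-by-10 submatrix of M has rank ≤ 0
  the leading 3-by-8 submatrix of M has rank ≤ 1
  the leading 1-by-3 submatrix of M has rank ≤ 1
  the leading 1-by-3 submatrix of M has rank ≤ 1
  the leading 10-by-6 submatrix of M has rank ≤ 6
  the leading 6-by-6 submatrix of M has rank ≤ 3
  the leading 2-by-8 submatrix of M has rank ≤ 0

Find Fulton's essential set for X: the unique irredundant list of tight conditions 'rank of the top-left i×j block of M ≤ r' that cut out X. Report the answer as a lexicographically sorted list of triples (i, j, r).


Recovering R(i,j) via the rank-extension bound from the 32 conditions:

  row 1: 0 0 0 0 0 0 0 0 0 0 1
  row 2: 0 0 0 0 0 0 0 0 1 1 2
  row 3: 1 1 1 1 1 1 1 1 2 2 3
  row 4: 1 2 2 2 2 2 2 2 3 3 4
  row 5: 1 2 2 2 2 3 3 3 4 4 5
  row 6: 1 2 2 2 2 3 3 3 4 5 6
  row 7: 1 2 2 2 2 3 3 4 5 6 7
  row 8: 1 2 2 2 3 4 4 5 6 7 8
  row 9: 1 2 2 2 3 4 5 6 7 8 9
  row 10: 1 2 2 3 4 5 6 7 8 9 10
  row 11: 1 2 3 4 5 6 7 8 9 10 11

hence w(1..11) = (11, 9, 1, 2, 6, 10, 8, 5, 7, 4, 3).

7 SE-corners of the 35-cell Rothe diagram give Ess(w):

[(1, 10, 0), (2, 8, 0), (6, 8, 3), (7, 5, 2), (7, 7, 3), (9, 4, 2), (10, 3, 2)]
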